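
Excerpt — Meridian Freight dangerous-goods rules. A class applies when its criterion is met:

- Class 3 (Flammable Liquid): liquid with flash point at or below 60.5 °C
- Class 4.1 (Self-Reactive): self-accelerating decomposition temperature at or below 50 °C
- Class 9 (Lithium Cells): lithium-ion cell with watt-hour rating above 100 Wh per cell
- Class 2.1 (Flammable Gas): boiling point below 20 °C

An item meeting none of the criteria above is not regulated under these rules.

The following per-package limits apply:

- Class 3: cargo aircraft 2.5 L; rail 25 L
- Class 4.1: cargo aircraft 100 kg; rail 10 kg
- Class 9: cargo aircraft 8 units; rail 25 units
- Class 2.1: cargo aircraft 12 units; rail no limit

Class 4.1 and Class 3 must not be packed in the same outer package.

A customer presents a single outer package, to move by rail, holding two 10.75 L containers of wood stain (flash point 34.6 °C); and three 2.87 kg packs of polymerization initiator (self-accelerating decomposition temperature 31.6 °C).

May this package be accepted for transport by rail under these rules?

No

Flash point 34.6 °C meets the Class 3 criterion (Flammable Liquid), so the wood stain is Class 3.
With self-accelerating decomposition temperature 31.6 °C (≤ 50 °C), the polymerization initiator falls in Class 4.1.
Class 4.1 quantity: three 2.87 kg packs = 8.61 kg.
That is within the Class 4.1 rail limit of 10 kg.
Class 3 quantity: two 10.75 L containers = 21.5 L.
21.5 L ≤ 25 L (rail limit, Class 3) — within limit.
Class 4.1 and Class 3 may not share an outer package.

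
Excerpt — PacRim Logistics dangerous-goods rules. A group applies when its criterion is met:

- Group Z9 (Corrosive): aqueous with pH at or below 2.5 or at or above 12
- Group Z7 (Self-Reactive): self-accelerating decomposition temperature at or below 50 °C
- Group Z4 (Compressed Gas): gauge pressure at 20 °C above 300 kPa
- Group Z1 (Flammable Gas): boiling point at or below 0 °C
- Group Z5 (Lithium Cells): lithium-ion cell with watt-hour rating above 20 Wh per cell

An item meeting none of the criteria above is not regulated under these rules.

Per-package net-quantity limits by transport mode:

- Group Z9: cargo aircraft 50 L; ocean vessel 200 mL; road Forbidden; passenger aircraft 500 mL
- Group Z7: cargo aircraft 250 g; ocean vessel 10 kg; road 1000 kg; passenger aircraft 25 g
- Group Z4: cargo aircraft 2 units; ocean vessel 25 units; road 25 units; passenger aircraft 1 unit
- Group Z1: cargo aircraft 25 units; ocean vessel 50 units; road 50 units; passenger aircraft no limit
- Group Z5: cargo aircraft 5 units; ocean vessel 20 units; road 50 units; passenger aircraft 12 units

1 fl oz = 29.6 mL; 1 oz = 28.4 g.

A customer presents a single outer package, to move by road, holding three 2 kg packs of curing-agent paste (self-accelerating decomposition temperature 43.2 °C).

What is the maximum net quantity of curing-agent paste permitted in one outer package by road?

Self-accelerating decomposition temperature 43.2 °C meets the Group Z7 criterion (Self-Reactive), so the curing-agent paste is Group Z7.
The road limit for Group Z7 is 1000 kg.

1000 kg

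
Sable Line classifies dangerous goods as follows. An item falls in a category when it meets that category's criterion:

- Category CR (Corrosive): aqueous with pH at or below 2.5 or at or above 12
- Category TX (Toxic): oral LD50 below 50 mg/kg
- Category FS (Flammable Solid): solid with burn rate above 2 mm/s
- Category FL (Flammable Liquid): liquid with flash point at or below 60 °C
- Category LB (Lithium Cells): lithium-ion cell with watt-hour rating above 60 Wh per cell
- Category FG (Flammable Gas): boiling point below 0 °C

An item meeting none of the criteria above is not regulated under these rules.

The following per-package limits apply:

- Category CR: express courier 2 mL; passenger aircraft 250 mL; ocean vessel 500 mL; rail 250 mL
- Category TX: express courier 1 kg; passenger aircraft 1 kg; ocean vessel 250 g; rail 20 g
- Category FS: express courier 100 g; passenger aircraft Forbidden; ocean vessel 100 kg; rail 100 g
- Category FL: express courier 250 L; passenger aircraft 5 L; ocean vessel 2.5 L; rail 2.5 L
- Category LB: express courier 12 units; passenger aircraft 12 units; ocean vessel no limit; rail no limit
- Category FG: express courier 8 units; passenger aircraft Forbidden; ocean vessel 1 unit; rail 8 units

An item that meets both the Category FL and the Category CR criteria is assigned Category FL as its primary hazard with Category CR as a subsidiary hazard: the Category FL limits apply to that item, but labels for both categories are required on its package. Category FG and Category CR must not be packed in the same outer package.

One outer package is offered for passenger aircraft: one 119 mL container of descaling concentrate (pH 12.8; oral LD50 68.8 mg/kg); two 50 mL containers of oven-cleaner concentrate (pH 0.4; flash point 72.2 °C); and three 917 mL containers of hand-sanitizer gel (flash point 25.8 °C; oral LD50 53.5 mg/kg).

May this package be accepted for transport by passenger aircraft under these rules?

Yes

Descaling concentrate: pH 12.8 ≥ 12 → Category CR (Corrosive).
pH 0.4 meets the Category CR criterion (Corrosive), so the oven-cleaner concentrate is Category CR.
Flash point 25.8 °C meets the Category FL criterion (Flammable Liquid), so the hand-sanitizer gel is Category FL.
Category CR net quantity: 119 mL + (two 50 mL containers = 100 mL) = 219 mL.
That is within the Category CR passenger aircraft limit of 250 mL.
Category FL quantity: three 917 mL containers = 2.751 L.
2.751 L ≤ 5 L (passenger aircraft limit, Category FL) — within limit.
The segregation rule (Category FG with Category CR) does not apply to Category CR with Category FL.
Every hazard category is within its passenger aircraft limit and no segregation rule is violated.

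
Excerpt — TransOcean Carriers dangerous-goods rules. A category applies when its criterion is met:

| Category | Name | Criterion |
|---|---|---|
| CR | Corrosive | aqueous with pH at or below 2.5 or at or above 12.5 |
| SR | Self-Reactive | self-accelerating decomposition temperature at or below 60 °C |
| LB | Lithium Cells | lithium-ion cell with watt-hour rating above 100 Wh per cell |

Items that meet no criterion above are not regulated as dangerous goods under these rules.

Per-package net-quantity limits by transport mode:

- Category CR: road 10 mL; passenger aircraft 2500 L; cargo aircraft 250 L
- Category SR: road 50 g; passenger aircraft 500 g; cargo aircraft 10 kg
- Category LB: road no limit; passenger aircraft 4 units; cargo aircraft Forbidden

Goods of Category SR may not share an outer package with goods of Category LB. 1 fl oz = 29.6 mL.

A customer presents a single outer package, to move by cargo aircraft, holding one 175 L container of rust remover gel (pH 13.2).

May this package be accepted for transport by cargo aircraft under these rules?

The rust remover gel has pH 13.2, which is ≥ 12.5, so it is Category CR (Corrosive).
Category CR quantity: 175 L.
175 L ≤ 250 L (cargo aircraft limit, Category CR) — within limit.

Yes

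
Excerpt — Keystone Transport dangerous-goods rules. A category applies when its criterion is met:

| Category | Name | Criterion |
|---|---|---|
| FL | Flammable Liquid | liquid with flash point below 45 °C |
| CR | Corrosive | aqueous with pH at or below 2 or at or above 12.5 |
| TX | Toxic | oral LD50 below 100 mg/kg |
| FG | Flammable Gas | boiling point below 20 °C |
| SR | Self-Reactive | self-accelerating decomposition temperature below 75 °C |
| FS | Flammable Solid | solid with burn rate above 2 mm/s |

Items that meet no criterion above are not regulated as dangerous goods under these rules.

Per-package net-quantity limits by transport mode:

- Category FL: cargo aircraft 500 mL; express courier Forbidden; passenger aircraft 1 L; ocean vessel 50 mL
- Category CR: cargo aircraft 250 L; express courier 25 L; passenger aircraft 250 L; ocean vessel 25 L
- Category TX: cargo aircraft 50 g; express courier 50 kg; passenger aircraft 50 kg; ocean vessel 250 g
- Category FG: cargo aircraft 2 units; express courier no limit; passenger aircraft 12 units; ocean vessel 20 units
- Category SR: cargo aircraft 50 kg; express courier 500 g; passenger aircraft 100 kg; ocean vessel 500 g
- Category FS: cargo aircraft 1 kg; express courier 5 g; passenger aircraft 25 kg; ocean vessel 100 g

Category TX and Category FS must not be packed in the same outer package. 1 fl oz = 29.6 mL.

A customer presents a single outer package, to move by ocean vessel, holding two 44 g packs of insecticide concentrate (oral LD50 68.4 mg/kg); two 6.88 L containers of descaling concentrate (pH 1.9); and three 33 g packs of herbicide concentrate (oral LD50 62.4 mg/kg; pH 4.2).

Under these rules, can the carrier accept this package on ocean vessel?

Oral LD50 68.4 mg/kg meets the Category TX criterion (Toxic), so the insecticide concentrate is Category TX.
pH 1.9 meets the Category CR criterion (Corrosive), so the descaling concentrate is Category CR.
With oral LD50 62.4 mg/kg (< 100 mg/kg), the herbicide concentrate falls in Category TX.
Total Category TX: (two 44 g packs = 88 g) + (three 33 g packs = 99 g) = 187 g.
That is within the Category TX ocean vessel limit of 250 g.
Category CR quantity: two 6.88 L containers = 13.76 L.
13.76 L is within the ocean vessel limit of 25 L for Category CR.
The segregation rule (Category TX with Category FS) does not apply to Category TX with Category CR.
Every hazard category is within its ocean vessel limit and no segregation rule is violated.

Yes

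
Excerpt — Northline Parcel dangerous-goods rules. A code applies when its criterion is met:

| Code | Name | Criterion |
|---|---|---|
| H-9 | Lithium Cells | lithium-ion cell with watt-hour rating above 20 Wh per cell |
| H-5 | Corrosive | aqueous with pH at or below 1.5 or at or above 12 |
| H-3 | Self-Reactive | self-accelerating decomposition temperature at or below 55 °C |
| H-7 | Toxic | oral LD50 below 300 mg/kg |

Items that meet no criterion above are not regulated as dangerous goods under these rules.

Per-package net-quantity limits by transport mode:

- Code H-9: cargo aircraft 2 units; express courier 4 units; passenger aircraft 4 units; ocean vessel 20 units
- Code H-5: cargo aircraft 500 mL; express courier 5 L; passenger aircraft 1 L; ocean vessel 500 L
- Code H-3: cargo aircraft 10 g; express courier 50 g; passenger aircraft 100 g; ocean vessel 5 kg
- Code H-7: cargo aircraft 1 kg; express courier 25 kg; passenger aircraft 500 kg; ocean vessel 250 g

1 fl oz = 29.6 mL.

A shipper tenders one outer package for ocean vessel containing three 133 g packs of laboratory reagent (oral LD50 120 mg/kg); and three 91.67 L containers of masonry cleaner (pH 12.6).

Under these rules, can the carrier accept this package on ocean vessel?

Oral LD50 120 mg/kg meets the Code H-7 criterion (Toxic), so the laboratory reagent is Code H-7.
With pH 12.6 (≥ 12), the masonry cleaner falls in Code H-5.
Code H-5 quantity: three 91.67 L containers = 275.01 L.
275.01 L is within the ocean vessel limit of 500 L for Code H-5.
Code H-7 quantity: three 133 g packs = 399 g.
399 g > 250 g (ocean vessel limit, Code H-7) — over the limit.

No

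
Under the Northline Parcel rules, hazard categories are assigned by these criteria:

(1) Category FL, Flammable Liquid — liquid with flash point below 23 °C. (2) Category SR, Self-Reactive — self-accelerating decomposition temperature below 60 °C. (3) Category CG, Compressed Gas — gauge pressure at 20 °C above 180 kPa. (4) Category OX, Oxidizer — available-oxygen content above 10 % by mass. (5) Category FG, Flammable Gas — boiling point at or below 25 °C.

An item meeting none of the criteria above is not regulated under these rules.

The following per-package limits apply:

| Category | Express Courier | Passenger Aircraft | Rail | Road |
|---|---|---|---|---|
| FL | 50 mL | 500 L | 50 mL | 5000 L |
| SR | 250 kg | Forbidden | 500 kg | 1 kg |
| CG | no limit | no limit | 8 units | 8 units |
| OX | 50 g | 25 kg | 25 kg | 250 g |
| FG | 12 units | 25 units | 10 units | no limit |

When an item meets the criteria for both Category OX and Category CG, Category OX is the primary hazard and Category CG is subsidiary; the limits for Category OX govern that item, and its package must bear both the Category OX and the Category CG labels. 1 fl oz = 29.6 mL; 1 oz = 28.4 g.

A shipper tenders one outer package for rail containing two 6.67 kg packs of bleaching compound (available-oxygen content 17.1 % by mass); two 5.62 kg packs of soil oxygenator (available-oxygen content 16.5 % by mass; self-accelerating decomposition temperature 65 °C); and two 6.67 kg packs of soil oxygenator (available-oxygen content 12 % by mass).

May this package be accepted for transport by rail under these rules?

The bleaching compound has available-oxygen content 17.1 % by mass, which is > 10 % by mass, so it is Category OX (Oxidizer).
Available-oxygen content 16.5 % by mass meets the Category OX criterion (Oxidizer), so the soil oxygenator is Category OX.
Available-oxygen content 12 % by mass meets the Category OX criterion (Oxidizer), so the soil oxygenator is Category OX.
Total Category OX: (two 6.67 kg packs = 13.34 kg) + (two 5.62 kg packs = 11.24 kg) + (two 6.67 kg packs = 13.34 kg) = 37.92 kg.
37.92 kg exceeds the rail limit of 25 kg for Category OX.

No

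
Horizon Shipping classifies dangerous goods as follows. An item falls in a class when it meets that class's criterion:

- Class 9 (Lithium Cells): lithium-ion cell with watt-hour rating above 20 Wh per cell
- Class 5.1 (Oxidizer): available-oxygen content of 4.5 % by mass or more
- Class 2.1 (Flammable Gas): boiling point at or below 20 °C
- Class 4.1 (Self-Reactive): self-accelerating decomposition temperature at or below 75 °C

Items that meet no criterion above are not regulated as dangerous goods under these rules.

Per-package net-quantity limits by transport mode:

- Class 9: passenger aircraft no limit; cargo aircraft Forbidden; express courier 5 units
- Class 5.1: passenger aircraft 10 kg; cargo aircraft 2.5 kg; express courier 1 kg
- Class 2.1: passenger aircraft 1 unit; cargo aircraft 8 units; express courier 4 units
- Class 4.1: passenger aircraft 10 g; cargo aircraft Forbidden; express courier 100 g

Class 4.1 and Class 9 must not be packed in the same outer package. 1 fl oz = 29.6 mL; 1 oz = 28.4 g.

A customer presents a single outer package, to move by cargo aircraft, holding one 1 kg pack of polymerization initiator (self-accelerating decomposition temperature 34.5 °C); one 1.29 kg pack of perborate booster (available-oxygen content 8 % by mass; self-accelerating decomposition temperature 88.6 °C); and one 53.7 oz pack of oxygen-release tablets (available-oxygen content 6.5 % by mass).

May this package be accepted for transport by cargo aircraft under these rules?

No

With self-accelerating decomposition temperature 34.5 °C (≤ 75 °C), the polymerization initiator falls in Class 4.1.
Available-oxygen content 8 % by mass meets the Class 5.1 criterion (Oxidizer), so the perborate booster is Class 5.1.
Oxygen-release tablets: available-oxygen content 6.5 % by mass ≥ 4.5 % by mass → Class 5.1 (Oxidizer).
Class 4.1 quantity: 1 kg.
Class 4.1 is Forbidden by cargo aircraft.
Total Class 5.1: 1.29 kg + (one 53.7 oz pack = 1525.08 g) = 2815.08 g.
2815.08 g exceeds the cargo aircraft limit of 2.5 kg for Class 5.1.
The segregation rule (Class 4.1 with Class 9) does not apply to Class 4.1 with Class 5.1.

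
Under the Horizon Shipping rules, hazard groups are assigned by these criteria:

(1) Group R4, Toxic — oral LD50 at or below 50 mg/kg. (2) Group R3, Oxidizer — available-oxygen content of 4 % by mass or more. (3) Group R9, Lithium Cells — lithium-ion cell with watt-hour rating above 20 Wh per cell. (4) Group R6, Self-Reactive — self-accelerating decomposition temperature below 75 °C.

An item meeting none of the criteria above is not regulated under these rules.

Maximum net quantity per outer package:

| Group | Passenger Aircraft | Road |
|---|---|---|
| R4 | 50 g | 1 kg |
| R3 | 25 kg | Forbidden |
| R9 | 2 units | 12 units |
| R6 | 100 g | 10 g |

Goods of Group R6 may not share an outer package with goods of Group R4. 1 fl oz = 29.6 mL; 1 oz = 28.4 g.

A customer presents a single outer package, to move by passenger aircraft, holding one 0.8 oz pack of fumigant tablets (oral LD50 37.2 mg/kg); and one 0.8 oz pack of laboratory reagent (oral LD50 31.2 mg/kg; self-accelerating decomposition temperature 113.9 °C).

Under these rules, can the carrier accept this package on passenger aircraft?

Yes

Oral LD50 37.2 mg/kg meets the Group R4 criterion (Toxic), so the fumigant tablets are Group R4.
With oral LD50 31.2 mg/kg (≤ 50 mg/kg), the laboratory reagent falls in Group R4.
Total Group R4: (one 0.8 oz pack = 22.72 g) + (one 0.8 oz pack = 22.72 g) = 45.44 g.
45.44 g is within the passenger aircraft limit of 50 g for Group R4.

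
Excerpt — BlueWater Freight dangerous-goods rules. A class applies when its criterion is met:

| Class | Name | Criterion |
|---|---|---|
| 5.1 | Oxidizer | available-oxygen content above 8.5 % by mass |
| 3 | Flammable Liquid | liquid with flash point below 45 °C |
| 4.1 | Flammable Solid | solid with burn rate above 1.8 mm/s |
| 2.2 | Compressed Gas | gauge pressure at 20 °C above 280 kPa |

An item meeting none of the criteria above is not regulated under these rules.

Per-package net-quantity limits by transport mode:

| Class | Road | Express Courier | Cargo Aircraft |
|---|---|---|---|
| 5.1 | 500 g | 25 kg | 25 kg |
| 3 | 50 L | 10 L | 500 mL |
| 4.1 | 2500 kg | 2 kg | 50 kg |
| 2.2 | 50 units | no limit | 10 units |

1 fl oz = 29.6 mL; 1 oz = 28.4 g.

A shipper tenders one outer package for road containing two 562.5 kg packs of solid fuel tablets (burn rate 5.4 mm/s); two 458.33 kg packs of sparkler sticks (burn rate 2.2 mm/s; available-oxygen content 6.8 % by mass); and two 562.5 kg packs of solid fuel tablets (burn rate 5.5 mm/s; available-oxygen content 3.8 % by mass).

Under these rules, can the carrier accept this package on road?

No

Solid fuel tablets: burn rate 5.4 mm/s > 1.8 mm/s → Class 4.1 (Flammable Solid).
Sparkler sticks: burn rate 2.2 mm/s > 1.8 mm/s → Class 4.1 (Flammable Solid).
With burn rate 5.5 mm/s (> 1.8 mm/s), the solid fuel tablets fall in Class 4.1.
Class 4.1 net quantity: (two 562.5 kg packs = 1125 kg) + (two 458.33 kg packs = 916.66 kg) + (two 562.5 kg packs = 1125 kg) = 3166.66 kg.
That exceeds the Class 4.1 road limit of 2500 kg.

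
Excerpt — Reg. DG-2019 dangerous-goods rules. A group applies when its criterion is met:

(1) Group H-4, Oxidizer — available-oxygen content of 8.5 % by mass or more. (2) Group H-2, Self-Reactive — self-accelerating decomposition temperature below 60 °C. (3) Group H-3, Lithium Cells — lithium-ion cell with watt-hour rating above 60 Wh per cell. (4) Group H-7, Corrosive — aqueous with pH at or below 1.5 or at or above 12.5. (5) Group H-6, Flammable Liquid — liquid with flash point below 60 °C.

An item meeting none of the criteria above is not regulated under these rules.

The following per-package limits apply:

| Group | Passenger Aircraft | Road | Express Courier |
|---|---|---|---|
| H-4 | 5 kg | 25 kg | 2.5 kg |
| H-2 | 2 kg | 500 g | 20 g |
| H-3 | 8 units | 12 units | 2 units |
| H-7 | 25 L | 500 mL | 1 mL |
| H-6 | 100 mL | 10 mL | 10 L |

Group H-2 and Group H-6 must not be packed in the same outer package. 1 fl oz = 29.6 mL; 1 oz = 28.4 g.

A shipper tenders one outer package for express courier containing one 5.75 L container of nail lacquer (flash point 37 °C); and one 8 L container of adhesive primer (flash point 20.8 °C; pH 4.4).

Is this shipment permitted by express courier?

The nail lacquer has flash point 37 °C, which is < 60 °C, so it is Group H-6 (Flammable Liquid).
Adhesive primer: flash point 20.8 °C < 60 °C → Group H-6 (Flammable Liquid).
Total Group H-6: 5.75 L + 8 L = 13.75 L.
13.75 L exceeds the express courier limit of 10 L for Group H-6.

No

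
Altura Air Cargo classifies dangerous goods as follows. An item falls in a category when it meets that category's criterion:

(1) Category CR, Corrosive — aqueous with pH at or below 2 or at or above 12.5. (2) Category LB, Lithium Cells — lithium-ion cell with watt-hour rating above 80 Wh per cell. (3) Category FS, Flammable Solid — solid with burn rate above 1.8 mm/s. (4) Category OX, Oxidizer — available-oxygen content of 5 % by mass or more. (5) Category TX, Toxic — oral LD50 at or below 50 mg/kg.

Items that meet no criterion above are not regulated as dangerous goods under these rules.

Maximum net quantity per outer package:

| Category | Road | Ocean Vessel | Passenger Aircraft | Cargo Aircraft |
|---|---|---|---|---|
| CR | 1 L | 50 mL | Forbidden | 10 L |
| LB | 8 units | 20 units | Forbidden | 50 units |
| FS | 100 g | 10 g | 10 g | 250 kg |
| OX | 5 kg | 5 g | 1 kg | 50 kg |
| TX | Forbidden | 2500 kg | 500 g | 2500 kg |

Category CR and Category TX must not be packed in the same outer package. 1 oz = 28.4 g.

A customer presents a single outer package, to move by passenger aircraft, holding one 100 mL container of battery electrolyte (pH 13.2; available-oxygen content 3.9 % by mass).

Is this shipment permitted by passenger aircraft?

Battery electrolyte: pH 13.2 ≥ 12.5 → Category CR (Corrosive).
Category CR quantity: 100 mL.
Category CR is Forbidden by passenger aircraft.

No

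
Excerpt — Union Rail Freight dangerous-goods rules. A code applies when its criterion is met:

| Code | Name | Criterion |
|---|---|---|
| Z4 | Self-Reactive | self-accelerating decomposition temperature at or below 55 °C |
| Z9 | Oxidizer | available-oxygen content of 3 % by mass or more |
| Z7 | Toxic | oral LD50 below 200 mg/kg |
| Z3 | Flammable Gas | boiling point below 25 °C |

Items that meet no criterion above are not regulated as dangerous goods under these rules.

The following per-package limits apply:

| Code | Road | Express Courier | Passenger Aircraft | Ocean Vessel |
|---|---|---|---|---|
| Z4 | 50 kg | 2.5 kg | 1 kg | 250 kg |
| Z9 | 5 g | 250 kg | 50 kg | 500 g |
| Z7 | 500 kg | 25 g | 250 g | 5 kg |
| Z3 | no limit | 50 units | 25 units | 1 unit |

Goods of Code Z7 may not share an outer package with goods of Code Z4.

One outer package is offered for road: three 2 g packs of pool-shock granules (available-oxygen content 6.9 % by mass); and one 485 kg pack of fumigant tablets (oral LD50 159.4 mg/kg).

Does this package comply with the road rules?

No

Pool-shock granules: available-oxygen content 6.9 % by mass ≥ 3 % by mass → Code Z9 (Oxidizer).
The fumigant tablets have oral LD50 159.4 mg/kg, which is < 200 mg/kg, so they are Code Z7 (Toxic).
Code Z9 quantity: three 2 g packs = 6 g.
6 g > 5 g (road limit, Code Z9) — over the limit.
Code Z7 quantity: 485 kg.
485 kg is within the road limit of 500 kg for Code Z7.
The segregation rule (Code Z7 with Code Z4) does not apply to Code Z9 with Code Z7.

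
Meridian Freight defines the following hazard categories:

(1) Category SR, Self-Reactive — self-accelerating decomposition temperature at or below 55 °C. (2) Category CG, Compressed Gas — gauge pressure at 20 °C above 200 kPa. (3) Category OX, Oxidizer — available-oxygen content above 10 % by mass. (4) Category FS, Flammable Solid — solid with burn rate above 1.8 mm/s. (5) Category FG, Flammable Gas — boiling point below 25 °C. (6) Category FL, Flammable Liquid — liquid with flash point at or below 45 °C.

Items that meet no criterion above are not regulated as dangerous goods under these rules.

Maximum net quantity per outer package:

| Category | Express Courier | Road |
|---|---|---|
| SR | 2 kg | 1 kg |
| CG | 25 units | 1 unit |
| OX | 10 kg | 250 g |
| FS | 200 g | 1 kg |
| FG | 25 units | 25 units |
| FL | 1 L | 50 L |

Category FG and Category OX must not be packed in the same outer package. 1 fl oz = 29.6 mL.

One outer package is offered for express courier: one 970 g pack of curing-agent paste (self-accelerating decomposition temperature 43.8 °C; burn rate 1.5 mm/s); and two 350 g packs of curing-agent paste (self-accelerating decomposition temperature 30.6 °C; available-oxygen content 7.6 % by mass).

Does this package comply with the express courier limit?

Curing-agent paste: self-accelerating decomposition temperature 43.8 °C ≤ 55 °C → Category SR (Self-Reactive).
The curing-agent paste has self-accelerating decomposition temperature 30.6 °C, which is ≤ 55 °C, so it is Category SR (Self-Reactive).
Total Category SR: 970 g + (two 350 g packs = 700 g) = 1.67 kg.
1.67 kg ≤ 2 kg (express courier limit, Category SR) — within limit.

Yes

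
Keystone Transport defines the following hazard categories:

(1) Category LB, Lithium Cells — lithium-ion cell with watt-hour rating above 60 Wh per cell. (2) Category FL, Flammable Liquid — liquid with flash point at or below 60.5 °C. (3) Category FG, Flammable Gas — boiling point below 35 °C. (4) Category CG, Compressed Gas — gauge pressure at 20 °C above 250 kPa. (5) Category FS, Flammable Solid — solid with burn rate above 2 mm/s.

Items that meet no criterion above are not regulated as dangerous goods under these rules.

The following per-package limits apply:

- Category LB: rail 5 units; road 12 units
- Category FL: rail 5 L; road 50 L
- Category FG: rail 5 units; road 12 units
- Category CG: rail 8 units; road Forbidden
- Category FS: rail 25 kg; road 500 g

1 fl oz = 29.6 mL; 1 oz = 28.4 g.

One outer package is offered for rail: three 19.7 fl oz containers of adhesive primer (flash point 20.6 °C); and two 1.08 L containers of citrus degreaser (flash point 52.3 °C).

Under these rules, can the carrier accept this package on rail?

Yes

Adhesive primer: flash point 20.6 °C ≤ 60.5 °C → Category FL (Flammable Liquid).
The citrus degreaser has flash point 52.3 °C, which is ≤ 60.5 °C, so it is Category FL (Flammable Liquid).
Category FL net quantity: (three 19.7 fl oz containers = 1749.36 mL) + (two 1.08 L containers = 2.16 L) = 3909.36 mL.
3909.36 mL ≤ 5 L (rail limit, Category FL) — within limit.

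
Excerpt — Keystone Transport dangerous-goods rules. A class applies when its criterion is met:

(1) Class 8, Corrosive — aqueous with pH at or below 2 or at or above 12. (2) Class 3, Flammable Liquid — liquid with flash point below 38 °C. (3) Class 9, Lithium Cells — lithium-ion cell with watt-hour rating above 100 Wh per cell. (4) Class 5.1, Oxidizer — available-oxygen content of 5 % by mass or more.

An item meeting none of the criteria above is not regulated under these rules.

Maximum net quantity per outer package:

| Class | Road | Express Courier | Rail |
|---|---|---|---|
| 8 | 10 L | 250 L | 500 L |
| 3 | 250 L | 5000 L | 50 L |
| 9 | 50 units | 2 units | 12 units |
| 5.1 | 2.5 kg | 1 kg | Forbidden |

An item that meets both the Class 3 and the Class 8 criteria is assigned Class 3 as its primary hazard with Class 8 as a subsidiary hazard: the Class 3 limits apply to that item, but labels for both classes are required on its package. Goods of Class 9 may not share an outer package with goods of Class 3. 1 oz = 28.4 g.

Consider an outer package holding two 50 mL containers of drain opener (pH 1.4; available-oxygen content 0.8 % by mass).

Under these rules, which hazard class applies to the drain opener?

Class 8

Drain opener: pH 1.4 ≤ 2 → Class 8 (Corrosive).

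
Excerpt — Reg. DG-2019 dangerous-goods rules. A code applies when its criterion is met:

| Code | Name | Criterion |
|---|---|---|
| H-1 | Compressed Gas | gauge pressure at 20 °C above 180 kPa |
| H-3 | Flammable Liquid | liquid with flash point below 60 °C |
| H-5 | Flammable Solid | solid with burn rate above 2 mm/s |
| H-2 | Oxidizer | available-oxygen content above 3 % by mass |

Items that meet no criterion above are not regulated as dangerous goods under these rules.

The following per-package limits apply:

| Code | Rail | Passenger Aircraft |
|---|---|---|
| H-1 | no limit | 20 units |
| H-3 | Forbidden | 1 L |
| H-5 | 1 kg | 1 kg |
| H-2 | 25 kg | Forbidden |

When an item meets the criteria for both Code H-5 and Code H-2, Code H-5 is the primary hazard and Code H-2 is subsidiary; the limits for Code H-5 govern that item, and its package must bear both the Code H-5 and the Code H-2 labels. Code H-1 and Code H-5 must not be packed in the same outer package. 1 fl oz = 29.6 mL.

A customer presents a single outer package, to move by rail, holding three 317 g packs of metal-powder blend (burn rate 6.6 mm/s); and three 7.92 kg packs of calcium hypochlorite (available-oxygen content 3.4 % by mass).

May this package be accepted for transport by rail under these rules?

With burn rate 6.6 mm/s (> 2 mm/s), the metal-powder blend falls in Code H-5.
With available-oxygen content 3.4 % by mass (> 3 % by mass), the calcium hypochlorite falls in Code H-2.
Code H-2 quantity: three 7.92 kg packs = 23.76 kg.
That is within the Code H-2 rail limit of 25 kg.
Code H-5 quantity: three 317 g packs = 951 g.
That is within the Code H-5 rail limit of 1 kg.
The segregation rule (Code H-1 with Code H-5) does not apply to Code H-2 with Code H-5.
Every hazard code is within its rail limit and no segregation rule is violated.

Yes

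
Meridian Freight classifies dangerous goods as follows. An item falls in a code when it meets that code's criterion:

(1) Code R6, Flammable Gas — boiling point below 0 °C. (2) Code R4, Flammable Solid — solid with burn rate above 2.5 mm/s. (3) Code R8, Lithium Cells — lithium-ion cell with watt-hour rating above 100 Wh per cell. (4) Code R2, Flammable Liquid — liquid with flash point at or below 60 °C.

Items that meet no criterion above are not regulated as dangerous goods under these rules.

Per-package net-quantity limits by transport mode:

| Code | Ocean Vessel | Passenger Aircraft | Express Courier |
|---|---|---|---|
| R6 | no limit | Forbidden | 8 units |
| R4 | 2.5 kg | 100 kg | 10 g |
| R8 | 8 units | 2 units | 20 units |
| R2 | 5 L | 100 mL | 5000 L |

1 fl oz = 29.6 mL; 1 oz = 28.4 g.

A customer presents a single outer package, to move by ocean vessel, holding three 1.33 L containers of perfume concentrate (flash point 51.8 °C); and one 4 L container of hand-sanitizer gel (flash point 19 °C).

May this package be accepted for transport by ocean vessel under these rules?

No

Flash point 51.8 °C meets the Code R2 criterion (Flammable Liquid), so the perfume concentrate is Code R2.
With flash point 19 °C (≤ 60 °C), the hand-sanitizer gel falls in Code R2.
Code R2 net quantity: (three 1.33 L containers = 3.99 L) + 4 L = 7.99 L.
7.99 L > 5 L (ocean vessel limit, Code R2) — over the limit.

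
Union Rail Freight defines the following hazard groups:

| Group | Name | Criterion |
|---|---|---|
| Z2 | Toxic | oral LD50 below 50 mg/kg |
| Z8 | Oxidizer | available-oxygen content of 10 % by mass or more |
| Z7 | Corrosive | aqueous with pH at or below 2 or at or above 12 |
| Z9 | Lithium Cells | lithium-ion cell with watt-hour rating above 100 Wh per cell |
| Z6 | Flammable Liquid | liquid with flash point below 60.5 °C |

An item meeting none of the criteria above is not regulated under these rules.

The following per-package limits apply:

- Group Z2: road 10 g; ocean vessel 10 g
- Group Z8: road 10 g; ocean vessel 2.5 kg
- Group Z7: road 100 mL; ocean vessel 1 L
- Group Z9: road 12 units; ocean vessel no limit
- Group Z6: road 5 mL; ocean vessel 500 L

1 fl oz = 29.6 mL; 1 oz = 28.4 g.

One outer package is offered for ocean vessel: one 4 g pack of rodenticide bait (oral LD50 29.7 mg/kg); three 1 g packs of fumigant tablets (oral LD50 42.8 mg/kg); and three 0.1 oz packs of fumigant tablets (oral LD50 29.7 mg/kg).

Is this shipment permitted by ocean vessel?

The rodenticide bait has oral LD50 29.7 mg/kg, which is < 50 mg/kg, so it is Group Z2 (Toxic).
The fumigant tablets have oral LD50 42.8 mg/kg, which is < 50 mg/kg, so they are Group Z2 (Toxic).
The fumigant tablets have oral LD50 29.7 mg/kg, which is < 50 mg/kg, so they are Group Z2 (Toxic).
Group Z2 net quantity: 4 g + (three 1 g packs = 3 g) + (three 0.1 oz packs = 8.52 g) = 15.52 g.
15.52 g exceeds the ocean vessel limit of 10 g for Group Z2.

No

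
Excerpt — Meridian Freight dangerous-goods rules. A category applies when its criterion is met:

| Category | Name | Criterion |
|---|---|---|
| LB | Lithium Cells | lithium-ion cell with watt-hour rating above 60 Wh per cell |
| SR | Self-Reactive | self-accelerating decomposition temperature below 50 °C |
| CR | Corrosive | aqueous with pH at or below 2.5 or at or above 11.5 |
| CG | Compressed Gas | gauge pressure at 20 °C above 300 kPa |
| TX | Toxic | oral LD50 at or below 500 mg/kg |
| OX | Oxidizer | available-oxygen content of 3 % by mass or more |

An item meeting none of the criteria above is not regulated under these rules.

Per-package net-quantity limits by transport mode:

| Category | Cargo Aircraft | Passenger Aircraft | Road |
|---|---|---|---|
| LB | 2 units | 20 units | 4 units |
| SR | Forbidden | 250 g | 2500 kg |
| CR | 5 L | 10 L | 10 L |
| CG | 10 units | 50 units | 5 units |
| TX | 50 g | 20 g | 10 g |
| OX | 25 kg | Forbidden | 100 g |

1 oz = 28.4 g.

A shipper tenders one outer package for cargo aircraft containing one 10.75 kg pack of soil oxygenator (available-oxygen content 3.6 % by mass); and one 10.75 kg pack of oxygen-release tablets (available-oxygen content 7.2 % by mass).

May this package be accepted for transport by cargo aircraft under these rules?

Available-oxygen content 3.6 % by mass meets the Category OX criterion (Oxidizer), so the soil oxygenator is Category OX.
Oxygen-release tablets: available-oxygen content 7.2 % by mass ≥ 3 % by mass → Category OX (Oxidizer).
Category OX net quantity: 10.75 kg + 10.75 kg = 21.5 kg.
21.5 kg ≤ 25 kg (cargo aircraft limit, Category OX) — within limit.

Yes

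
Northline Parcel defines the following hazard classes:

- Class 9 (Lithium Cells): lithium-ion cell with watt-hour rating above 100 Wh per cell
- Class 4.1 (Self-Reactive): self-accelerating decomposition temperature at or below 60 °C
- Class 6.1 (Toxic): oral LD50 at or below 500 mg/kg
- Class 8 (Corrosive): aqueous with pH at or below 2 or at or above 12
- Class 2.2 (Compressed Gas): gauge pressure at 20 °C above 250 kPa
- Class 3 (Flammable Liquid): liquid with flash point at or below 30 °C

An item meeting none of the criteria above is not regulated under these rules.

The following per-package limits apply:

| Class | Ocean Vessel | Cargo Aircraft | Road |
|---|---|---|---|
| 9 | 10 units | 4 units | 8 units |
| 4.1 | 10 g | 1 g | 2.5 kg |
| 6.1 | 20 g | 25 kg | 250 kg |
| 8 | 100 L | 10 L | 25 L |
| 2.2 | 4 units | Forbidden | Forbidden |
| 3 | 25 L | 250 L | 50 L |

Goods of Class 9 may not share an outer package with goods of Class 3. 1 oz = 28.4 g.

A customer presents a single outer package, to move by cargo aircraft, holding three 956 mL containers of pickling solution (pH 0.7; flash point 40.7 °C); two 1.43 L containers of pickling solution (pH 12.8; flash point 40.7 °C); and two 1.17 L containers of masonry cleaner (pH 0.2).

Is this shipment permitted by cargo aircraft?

Yes

With pH 0.7 (≤ 2), the pickling solution falls in Class 8.
With pH 12.8 (≥ 12), the pickling solution falls in Class 8.
pH 0.2 meets the Class 8 criterion (Corrosive), so the masonry cleaner is Class 8.
Class 8 net quantity: (three 956 mL containers = 2.868 L) + (two 1.43 L containers = 2.86 L) + (two 1.17 L containers = 2.34 L) = 8.068 L.
That is within the Class 8 cargo aircraft limit of 10 L.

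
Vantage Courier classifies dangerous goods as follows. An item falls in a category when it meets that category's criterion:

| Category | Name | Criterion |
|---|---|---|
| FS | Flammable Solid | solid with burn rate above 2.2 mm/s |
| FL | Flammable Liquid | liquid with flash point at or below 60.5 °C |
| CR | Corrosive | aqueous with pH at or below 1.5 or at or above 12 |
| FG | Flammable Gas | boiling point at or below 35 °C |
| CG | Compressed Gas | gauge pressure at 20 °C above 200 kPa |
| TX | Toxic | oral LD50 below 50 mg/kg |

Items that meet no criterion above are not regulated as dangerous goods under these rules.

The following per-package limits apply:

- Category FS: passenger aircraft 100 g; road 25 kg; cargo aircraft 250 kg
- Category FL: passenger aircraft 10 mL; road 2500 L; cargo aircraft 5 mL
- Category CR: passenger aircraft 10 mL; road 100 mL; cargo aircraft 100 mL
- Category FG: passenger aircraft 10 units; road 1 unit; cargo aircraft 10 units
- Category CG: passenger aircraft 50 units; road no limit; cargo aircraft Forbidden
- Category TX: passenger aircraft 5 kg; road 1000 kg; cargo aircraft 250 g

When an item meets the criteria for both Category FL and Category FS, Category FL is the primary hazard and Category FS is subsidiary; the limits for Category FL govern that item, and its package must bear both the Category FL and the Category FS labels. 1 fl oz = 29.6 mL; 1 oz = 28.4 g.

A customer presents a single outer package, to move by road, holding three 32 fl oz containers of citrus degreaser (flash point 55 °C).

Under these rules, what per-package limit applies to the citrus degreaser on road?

2500 L

Citrus degreaser: flash point 55 °C ≤ 60.5 °C → Category FL (Flammable Liquid).
The road limit for Category FL is 2500 L.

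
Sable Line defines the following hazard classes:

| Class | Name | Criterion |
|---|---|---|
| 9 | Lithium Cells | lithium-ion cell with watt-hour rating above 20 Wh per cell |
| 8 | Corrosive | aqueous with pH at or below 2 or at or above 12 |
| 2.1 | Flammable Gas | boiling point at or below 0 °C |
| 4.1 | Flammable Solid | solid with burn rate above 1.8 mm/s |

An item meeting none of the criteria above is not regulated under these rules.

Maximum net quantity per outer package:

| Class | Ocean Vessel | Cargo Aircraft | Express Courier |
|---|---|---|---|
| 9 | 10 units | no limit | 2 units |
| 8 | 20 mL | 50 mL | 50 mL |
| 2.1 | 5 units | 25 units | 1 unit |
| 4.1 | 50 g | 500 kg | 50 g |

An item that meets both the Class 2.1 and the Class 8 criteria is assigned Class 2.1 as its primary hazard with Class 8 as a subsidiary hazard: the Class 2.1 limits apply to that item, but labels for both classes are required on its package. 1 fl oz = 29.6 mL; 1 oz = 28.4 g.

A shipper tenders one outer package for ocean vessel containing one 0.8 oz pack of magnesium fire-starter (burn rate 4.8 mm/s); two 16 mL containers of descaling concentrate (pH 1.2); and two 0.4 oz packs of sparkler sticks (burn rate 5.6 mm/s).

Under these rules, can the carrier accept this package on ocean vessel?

Burn rate 4.8 mm/s meets the Class 4.1 criterion (Flammable Solid), so the magnesium fire-starter is Class 4.1.
With pH 1.2 (≤ 2), the descaling concentrate falls in Class 8.
Sparkler sticks: burn rate 5.6 mm/s > 1.8 mm/s → Class 4.1 (Flammable Solid).
Total Class 4.1: (one 0.8 oz pack = 22.72 g) + (two 0.4 oz packs = 22.72 g) = 45.44 g.
That is within the Class 4.1 ocean vessel limit of 50 g.
Class 8 quantity: two 16 mL containers = 32 mL.
32 mL > 20 mL (ocean vessel limit, Class 8) — over the limit.

No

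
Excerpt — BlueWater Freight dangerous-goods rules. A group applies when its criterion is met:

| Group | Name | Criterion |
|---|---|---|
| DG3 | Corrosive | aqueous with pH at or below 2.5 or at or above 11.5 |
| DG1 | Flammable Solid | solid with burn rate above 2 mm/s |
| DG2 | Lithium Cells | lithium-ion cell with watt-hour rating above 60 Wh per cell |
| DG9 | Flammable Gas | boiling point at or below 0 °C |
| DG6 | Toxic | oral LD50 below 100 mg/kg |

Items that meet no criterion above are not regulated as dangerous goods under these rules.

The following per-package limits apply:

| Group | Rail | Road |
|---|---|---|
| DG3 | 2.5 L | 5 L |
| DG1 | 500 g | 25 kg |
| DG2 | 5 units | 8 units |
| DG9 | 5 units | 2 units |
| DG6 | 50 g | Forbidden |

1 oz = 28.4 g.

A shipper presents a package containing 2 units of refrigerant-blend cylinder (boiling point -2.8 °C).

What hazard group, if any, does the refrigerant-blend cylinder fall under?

Refrigerant-blend cylinder: boiling point -2.8 °C ≤ 0 °C → Group DG9 (Flammable Gas).

Group DG9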